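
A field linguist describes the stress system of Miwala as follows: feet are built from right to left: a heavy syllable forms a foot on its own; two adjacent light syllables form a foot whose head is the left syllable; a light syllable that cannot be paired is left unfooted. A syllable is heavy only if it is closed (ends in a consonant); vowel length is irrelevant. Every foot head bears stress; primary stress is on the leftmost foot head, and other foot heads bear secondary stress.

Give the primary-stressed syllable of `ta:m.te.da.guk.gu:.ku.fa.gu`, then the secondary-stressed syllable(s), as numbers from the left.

Weights: 1 ta:m H, 2 te L, 3 da L, 4 guk H, 5 gu: L, 6 ku L, 7 fa L, 8 gu L.
Parse right to left (heavy = foot alone; LL = one foot; stranded L unfooted): (ˈta:m) (ˈte.da) (ˈguk) (ˈgu:.ku) (ˈfa.gu).
Foot heads: 1, 2, 4, 5, 7.
Primary stress on the leftmost head = syllable 1.
Secondary stress on 2, 4, 5, 7: ˈta:m.ˌte.da.ˌguk.ˌgu:.ku.ˌfa.gu.

primary 1, secondary 2, 4, 5, 7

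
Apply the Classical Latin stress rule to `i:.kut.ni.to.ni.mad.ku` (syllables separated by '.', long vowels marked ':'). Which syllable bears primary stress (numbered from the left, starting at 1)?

6

Classical Latin: stress the penult if heavy (long vowel or closed), else the antepenult.
Weights: 5 ni L, 6 mad H, 7 ku L.
The penult (syllable 6, mad) is heavy, so it takes stress.
Stress on syllable 6: i:.kut.ni.to.ni.ˈmad.ku.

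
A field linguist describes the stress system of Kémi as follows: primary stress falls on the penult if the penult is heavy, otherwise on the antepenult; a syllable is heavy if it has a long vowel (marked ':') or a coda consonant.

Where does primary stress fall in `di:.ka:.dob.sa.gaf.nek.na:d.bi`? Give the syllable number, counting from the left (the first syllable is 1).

7

Weights: 6 nek H, 7 na:d H, 8 bi L.
The penult (syllable 7, na:d) is heavy, so it takes stress.
Primary stress: syllable 7 → di:.ka:.dob.sa.gaf.nek.ˈna:d.bi.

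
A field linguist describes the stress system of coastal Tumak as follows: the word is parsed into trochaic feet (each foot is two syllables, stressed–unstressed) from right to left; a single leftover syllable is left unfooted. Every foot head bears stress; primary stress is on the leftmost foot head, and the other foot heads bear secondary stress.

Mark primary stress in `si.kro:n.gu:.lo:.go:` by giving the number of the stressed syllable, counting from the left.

Parse right to left into trochaic (ˈσσ) feet: si (ˈkro:n.gu:) (ˈlo:.go:). Syllable 1 is left unfooted.
Foot heads (stressed positions): 2, 4.
End Rule Leftmost: primary stress on the leftmost head = syllable 2.
Primary stress: syllable 2 → si.ˈkro:n.gu:.lo:.go:.

2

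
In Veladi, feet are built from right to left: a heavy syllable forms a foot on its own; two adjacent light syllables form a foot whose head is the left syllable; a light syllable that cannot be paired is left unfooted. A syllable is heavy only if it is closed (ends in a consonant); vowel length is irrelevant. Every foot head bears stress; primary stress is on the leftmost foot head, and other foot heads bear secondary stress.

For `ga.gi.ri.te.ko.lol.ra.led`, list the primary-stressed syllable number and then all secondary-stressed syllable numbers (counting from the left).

Weights: 1 ga L, 2 gi L, 3 ri L, 4 te L, 5 ko L, 6 lol H, 7 ra L, 8 led H.
Parse right to left (heavy = foot alone; LL = one foot; stranded L unfooted): ga (ˈgi.ri) (ˈte.ko) (ˈlol) ra (ˈled).
Foot heads: 2, 4, 6, 8.
Primary stress on the leftmost head = syllable 2.
Secondary stress on 4, 6, 8: ga.ˈgi.ri.ˌte.ko.ˌlol.ra.ˌled.

primary 2, secondary 4, 6, 8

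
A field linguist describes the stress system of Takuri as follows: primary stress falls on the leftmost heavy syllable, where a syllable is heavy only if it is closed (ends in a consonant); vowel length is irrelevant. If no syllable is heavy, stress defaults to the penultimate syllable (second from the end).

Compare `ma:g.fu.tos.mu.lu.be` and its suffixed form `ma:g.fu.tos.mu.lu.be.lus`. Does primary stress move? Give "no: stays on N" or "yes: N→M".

no: stays on 1

Base `ma:g.fu.tos.mu.lu.be` (6 syllables):
  Weights: 1 ma:g H, 2 fu L, 3 tos H, 4 mu L, 5 lu L, 6 be L.
  Heavy syllables in the domain: 1, 3. The leftmost is syllable 1 (ma:g).
  → primary stress on syllable 1.
Suffixed `ma:g.fu.tos.mu.lu.be.lus` (7 syllables):
  Weights: 1 ma:g H, 2 fu L, 3 tos H, 4 mu L, 5 lu L, 6 be L, 7 lus H.
  Heavy syllables in the domain: 1, 3, 7. The leftmost is syllable 1 (ma:g).
  → primary stress on syllable 1.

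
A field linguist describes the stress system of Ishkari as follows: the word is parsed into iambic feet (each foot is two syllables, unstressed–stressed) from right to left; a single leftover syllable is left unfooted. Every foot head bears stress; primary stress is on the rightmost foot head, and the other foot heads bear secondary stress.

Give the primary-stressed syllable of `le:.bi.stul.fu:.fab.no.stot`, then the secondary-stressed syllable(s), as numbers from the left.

primary 7, secondary 3, 5

Parse right to left into iambic (σˈσ) feet: le: (bi.ˈstul) (fu:.ˈfab) (no.ˈstot). Syllable 1 is left unfooted.
Foot heads (stressed positions): 3, 5, 7.
End Rule Rightmost: primary stress on the rightmost head = syllable 7.
Secondary stress on 3, 5: le:.bi.ˌstul.fu:.ˌfab.no.ˈstot.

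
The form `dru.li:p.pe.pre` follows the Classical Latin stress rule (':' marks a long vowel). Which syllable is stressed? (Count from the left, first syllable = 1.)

Classical Latin: stress the penult if heavy (long vowel or closed), else the antepenult.
Weights: 2 li:p H, 3 pe L, 4 pre L.
The penult (syllable 3, pe) is light, so stress falls on the antepenult (syllable 2, li:p).
Stress on syllable 2: dru.ˈli:p.pe.pre.

2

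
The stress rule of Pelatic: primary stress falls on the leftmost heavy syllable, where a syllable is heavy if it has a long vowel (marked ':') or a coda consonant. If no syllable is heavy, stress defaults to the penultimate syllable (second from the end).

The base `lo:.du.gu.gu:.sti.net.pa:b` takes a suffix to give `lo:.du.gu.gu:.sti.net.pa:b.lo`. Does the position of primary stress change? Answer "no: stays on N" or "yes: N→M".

Base `lo:.du.gu.gu:.sti.net.pa:b` (7 syllables):
  Weights: 1 lo: H, 2 du L, 3 gu L, 4 gu: H, 5 sti L, 6 net H, 7 pa:b H.
  Heavy syllables in the domain: 1, 4, 6, 7. The leftmost is syllable 1 (lo:).
  → primary stress on syllable 1.
Suffixed `lo:.du.gu.gu:.sti.net.pa:b.lo` (8 syllables):
  Weights: 1 lo: H, 2 du L, 3 gu L, 4 gu: H, 5 sti L, 6 net H, 7 pa:b H, 8 lo L.
  Heavy syllables in the domain: 1, 4, 6, 7. The leftmost is syllable 1 (lo:).
  → primary stress on syllable 1.

no: stays on 1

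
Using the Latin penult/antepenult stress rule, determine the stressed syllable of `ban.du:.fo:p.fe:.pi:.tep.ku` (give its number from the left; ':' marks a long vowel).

Classical Latin: stress the penult if heavy (long vowel or closed), else the antepenult.
Weights: 5 pi: H, 6 tep H, 7 ku L.
The penult (syllable 6, tep) is heavy, so it takes stress.
Stress on syllable 6: ban.du:.fo:p.fe:.pi:.ˈtep.ku.

6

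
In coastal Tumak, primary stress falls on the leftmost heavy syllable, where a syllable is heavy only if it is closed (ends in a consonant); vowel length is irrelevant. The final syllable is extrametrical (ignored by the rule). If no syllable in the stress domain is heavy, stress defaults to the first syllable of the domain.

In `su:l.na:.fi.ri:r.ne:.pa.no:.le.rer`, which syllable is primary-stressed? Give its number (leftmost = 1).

The final syllable (9, rer) is extrametrical; the stress domain is syllables 1–8.
Weights: 1 su:l H, 2 na: L, 3 fi L, 4 ri:r H, 5 ne: L, 6 pa L, 7 no: L, 8 le L.
Heavy syllables in the domain: 1, 4. The leftmost is syllable 1 (su:l).
Primary stress: syllable 1 → ˈsu:l.na:.fi.ri:r.ne:.pa.no:.le.rer.

1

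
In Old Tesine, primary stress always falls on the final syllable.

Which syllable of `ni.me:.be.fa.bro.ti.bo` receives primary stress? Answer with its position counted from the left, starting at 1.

The word has 7 syllables; the final syllable is syllable 7 (bo).
Primary stress: syllable 7 → ni.me:.be.fa.bro.ti.ˈbo.

7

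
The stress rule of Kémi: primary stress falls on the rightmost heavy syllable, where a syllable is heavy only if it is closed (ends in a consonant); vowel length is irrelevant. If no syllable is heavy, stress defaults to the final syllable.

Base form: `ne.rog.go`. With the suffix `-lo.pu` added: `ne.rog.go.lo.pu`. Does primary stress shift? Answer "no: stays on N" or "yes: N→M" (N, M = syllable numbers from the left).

no: stays on 2

Base `ne.rog.go` (3 syllables):
  Weights: 1 ne L, 2 rog H, 3 go L.
  Heavy syllables in the domain: 2. The rightmost is syllable 2 (rog).
  → primary stress on syllable 2.
Suffixed `ne.rog.go.lo.pu` (5 syllables):
  Weights: 1 ne L, 2 rog H, 3 go L, 4 lo L, 5 pu L.
  Heavy syllables in the domain: 2. The rightmost is syllable 2 (rog).
  → primary stress on syllable 2.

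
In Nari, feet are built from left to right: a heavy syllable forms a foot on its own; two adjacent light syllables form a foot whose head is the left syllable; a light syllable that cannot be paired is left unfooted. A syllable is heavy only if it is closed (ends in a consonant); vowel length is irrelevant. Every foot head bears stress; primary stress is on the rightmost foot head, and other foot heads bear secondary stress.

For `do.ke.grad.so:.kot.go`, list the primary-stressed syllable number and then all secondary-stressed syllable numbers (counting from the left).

primary 5, secondary 1, 3

Weights: 1 do L, 2 ke L, 3 grad H, 4 so: L, 5 kot H, 6 go L.
Parse left to right (heavy = foot alone; LL = one foot; stranded L unfooted): (ˈdo.ke) (ˈgrad) so: (ˈkot) go.
Foot heads: 1, 3, 5.
Primary stress on the rightmost head = syllable 5.
Secondary stress on 1, 3: ˌdo.ke.ˌgrad.so:.ˈkot.go.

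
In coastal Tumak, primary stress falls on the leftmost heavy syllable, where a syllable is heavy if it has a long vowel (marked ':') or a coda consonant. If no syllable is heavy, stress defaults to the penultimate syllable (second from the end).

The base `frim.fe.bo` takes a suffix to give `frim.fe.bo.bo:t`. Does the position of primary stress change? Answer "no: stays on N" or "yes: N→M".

Base `frim.fe.bo` (3 syllables):
  Weights: 1 frim H, 2 fe L, 3 bo L.
  Heavy syllables in the domain: 1. The leftmost is syllable 1 (frim).
  → primary stress on syllable 1.
Suffixed `frim.fe.bo.bo:t` (4 syllables):
  Weights: 1 frim H, 2 fe L, 3 bo L, 4 bo:t H.
  Heavy syllables in the domain: 1, 4. The leftmost is syllable 1 (frim).
  → primary stress on syllable 1.

no: stays on 1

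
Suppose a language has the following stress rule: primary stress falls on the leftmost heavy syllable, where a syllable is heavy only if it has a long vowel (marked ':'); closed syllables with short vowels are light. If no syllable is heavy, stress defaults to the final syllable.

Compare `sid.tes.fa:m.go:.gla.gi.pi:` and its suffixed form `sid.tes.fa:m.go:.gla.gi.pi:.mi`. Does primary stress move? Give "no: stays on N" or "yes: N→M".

no: stays on 3

Base `sid.tes.fa:m.go:.gla.gi.pi:` (7 syllables):
  Weights: 1 sid L, 2 tes L, 3 fa:m H, 4 go: H, 5 gla L, 6 gi L, 7 pi: H.
  Heavy syllables in the domain: 3, 4, 7. The leftmost is syllable 3 (fa:m).
  → primary stress on syllable 3.
Suffixed `sid.tes.fa:m.go:.gla.gi.pi:.mi` (8 syllables):
  Weights: 1 sid L, 2 tes L, 3 fa:m H, 4 go: H, 5 gla L, 6 gi L, 7 pi: H, 8 mi L.
  Heavy syllables in the domain: 3, 4, 7. The leftmost is syllable 3 (fa:m).
  → primary stress on syllable 3.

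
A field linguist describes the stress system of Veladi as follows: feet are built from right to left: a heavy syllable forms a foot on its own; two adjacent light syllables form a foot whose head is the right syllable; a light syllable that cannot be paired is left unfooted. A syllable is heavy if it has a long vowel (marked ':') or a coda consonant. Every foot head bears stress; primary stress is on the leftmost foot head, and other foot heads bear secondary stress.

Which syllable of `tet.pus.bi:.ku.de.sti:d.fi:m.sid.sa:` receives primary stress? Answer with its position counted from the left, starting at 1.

Weights: 1 tet H, 2 pus H, 3 bi: H, 4 ku L, 5 de L, 6 sti:d H, 7 fi:m H, 8 sid H, 9 sa: H.
Parse right to left (heavy = foot alone; LL = one foot; stranded L unfooted): (ˈtet) (ˈpus) (ˈbi:) (ku.ˈde) (ˈsti:d) (ˈfi:m) (ˈsid) (ˈsa:).
Foot heads: 1, 2, 3, 5, 6, 7, 8, 9.
Primary stress on the leftmost head = syllable 1.
Primary stress: syllable 1 → ˈtet.pus.bi:.ku.de.sti:d.fi:m.sid.sa:.

1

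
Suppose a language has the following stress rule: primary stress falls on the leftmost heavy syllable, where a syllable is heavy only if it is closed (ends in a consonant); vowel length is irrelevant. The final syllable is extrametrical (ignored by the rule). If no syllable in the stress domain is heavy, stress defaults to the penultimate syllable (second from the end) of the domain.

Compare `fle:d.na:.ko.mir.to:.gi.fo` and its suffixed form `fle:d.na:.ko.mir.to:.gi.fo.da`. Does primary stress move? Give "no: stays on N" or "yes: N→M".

no: stays on 1

Base `fle:d.na:.ko.mir.to:.gi.fo` (7 syllables):
  The final syllable (7, fo) is extrametrical; the stress domain is syllables 1–6.
  Weights: 1 fle:d H, 2 na: L, 3 ko L, 4 mir H, 5 to: L, 6 gi L.
  Heavy syllables in the domain: 1, 4. The leftmost is syllable 1 (fle:d).
  → primary stress on syllable 1.
Suffixed `fle:d.na:.ko.mir.to:.gi.fo.da` (8 syllables):
  The final syllable (8, da) is extrametrical; the stress domain is syllables 1–7.
  Weights: 1 fle:d H, 2 na: L, 3 ko L, 4 mir H, 5 to: L, 6 gi L, 7 fo L.
  Heavy syllables in the domain: 1, 4. The leftmost is syllable 1 (fle:d).
  → primary stress on syllable 1.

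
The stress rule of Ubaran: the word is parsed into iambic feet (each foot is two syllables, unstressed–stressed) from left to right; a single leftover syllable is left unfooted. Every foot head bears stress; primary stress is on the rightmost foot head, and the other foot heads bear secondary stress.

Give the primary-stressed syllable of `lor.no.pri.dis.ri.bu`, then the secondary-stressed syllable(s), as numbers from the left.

Parse left to right into iambic (σˈσ) feet: (lor.ˈno) (pri.ˈdis) (ri.ˈbu).
Foot heads (stressed positions): 2, 4, 6.
End Rule Rightmost: primary stress on the rightmost head = syllable 6.
Secondary stress on 2, 4: lor.ˌno.pri.ˌdis.ri.ˈbu.

primary 6, secondary 2, 4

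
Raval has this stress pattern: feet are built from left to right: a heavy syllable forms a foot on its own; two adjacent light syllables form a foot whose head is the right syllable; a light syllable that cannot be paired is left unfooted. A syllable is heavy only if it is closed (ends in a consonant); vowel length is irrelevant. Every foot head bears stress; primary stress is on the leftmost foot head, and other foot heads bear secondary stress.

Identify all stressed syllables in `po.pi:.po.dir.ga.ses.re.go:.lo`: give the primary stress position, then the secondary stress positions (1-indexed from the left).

primary 2, secondary 4, 6, 8

Weights: 1 po L, 2 pi: L, 3 po L, 4 dir H, 5 ga L, 6 ses H, 7 re L, 8 go: L, 9 lo L.
Parse left to right (heavy = foot alone; LL = one foot; stranded L unfooted): (po.ˈpi:) po (ˈdir) ga (ˈses) (re.ˈgo:) lo.
Foot heads: 2, 4, 6, 8.
Primary stress on the leftmost head = syllable 2.
Secondary stress on 4, 6, 8: po.ˈpi:.po.ˌdir.ga.ˌses.re.ˌgo:.lo.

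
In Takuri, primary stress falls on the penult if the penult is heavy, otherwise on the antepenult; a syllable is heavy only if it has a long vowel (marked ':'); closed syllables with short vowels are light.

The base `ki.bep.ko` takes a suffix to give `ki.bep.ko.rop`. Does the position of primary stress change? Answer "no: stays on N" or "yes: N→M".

Base `ki.bep.ko` (3 syllables):
  Weights: 1 ki L, 2 bep L, 3 ko L.
  The penult (syllable 2, bep) is light, so stress falls on the antepenult (syllable 1, ki).
  → primary stress on syllable 1.
Suffixed `ki.bep.ko.rop` (4 syllables):
  Weights: 2 bep L, 3 ko L, 4 rop L.
  The penult (syllable 3, ko) is light, so stress falls on the antepenult (syllable 2, bep).
  → primary stress on syllable 2.

yes: 1→2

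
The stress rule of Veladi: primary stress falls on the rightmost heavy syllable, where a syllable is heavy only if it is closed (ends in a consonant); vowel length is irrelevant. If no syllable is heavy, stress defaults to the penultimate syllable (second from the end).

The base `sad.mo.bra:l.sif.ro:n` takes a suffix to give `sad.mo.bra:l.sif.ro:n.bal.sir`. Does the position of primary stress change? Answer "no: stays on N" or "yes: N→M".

Base `sad.mo.bra:l.sif.ro:n` (5 syllables):
  Weights: 1 sad H, 2 mo L, 3 bra:l H, 4 sif H, 5 ro:n H.
  Heavy syllables in the domain: 1, 3, 4, 5. The rightmost is syllable 5 (ro:n).
  → primary stress on syllable 5.
Suffixed `sad.mo.bra:l.sif.ro:n.bal.sir` (7 syllables):
  Weights: 1 sad H, 2 mo L, 3 bra:l H, 4 sif H, 5 ro:n H, 6 bal H, 7 sir H.
  Heavy syllables in the domain: 1, 3, 4, 5, 6, 7. The rightmost is syllable 7 (sir).
  → primary stress on syllable 7.

yes: 5→7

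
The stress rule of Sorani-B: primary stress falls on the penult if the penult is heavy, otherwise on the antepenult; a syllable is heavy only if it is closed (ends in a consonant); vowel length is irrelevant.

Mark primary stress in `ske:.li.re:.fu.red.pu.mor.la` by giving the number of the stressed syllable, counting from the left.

7

Weights: 6 pu L, 7 mor H, 8 la L.
The penult (syllable 7, mor) is heavy, so it takes stress.
Primary stress: syllable 7 → ske:.li.re:.fu.red.pu.ˈmor.la.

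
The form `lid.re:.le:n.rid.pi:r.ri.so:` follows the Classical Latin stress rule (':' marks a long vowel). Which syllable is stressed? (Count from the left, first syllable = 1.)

Classical Latin: stress the penult if heavy (long vowel or closed), else the antepenult.
Weights: 5 pi:r H, 6 ri L, 7 so: H.
The penult (syllable 6, ri) is light, so stress falls on the antepenult (syllable 5, pi:r).
Stress on syllable 5: lid.re:.le:n.rid.ˈpi:r.ri.so:.

5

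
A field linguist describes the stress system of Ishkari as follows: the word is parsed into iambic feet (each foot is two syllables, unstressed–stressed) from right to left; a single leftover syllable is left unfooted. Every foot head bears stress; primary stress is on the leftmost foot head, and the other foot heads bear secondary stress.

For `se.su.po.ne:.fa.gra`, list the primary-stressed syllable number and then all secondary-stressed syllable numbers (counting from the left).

Parse right to left into iambic (σˈσ) feet: (se.ˈsu) (po.ˈne:) (fa.ˈgra).
Foot heads (stressed positions): 2, 4, 6.
End Rule Leftmost: primary stress on the leftmost head = syllable 2.
Secondary stress on 4, 6: se.ˈsu.po.ˌne:.fa.ˌgra.

primary 2, secondary 4, 6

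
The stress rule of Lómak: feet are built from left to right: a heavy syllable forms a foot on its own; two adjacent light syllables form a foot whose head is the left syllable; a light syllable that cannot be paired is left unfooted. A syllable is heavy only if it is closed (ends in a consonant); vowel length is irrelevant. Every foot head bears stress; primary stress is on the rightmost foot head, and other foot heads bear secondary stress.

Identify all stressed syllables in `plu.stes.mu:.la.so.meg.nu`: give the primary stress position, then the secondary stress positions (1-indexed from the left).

Weights: 1 plu L, 2 stes H, 3 mu: L, 4 la L, 5 so L, 6 meg H, 7 nu L.
Parse left to right (heavy = foot alone; LL = one foot; stranded L unfooted): plu (ˈstes) (ˈmu:.la) so (ˈmeg) nu.
Foot heads: 2, 3, 6.
Primary stress on the rightmost head = syllable 6.
Secondary stress on 2, 3: plu.ˌstes.ˌmu:.la.so.ˈmeg.nu.

primary 6, secondary 2, 3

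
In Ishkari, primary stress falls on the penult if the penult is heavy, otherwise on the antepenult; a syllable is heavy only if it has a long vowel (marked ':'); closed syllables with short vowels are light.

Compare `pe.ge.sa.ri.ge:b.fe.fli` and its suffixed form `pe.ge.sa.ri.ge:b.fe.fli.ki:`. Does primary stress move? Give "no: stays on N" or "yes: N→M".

yes: 5→6

Base `pe.ge.sa.ri.ge:b.fe.fli` (7 syllables):
  Weights: 5 ge:b H, 6 fe L, 7 fli L.
  The penult (syllable 6, fe) is light, so stress falls on the antepenult (syllable 5, ge:b).
  → primary stress on syllable 5.
Suffixed `pe.ge.sa.ri.ge:b.fe.fli.ki:` (8 syllables):
  Weights: 6 fe L, 7 fli L, 8 ki: H.
  The penult (syllable 7, fli) is light, so stress falls on the antepenult (syllable 6, fe).
  → primary stress on syllable 6.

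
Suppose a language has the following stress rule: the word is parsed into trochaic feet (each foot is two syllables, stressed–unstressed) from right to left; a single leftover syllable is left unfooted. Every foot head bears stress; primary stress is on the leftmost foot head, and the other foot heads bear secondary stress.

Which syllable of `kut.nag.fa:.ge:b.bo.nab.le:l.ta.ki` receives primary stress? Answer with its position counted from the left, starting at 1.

Parse right to left into trochaic (ˈσσ) feet: kut (ˈnag.fa:) (ˈge:b.bo) (ˈnab.le:l) (ˈta.ki). Syllable 1 is left unfooted.
Foot heads (stressed positions): 2, 4, 6, 8.
End Rule Leftmost: primary stress on the leftmost head = syllable 2.
Primary stress: syllable 2 → kut.ˈnag.fa:.ge:b.bo.nab.le:l.ta.ki.

2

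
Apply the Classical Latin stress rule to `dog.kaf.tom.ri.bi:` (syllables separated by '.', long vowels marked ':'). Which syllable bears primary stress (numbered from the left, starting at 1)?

Classical Latin: stress the penult if heavy (long vowel or closed), else the antepenult.
Weights: 3 tom H, 4 ri L, 5 bi: H.
The penult (syllable 4, ri) is light, so stress falls on the antepenult (syllable 3, tom).
Stress on syllable 3: dog.kaf.ˈtom.ri.bi:.

3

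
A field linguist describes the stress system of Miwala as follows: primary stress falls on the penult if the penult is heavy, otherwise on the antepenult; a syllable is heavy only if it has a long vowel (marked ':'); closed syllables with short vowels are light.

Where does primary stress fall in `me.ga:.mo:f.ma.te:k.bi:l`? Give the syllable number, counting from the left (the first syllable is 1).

Weights: 4 ma L, 5 te:k H, 6 bi:l H.
The penult (syllable 5, te:k) is heavy, so it takes stress.
Primary stress: syllable 5 → me.ga:.mo:f.ma.ˈte:k.bi:l.

5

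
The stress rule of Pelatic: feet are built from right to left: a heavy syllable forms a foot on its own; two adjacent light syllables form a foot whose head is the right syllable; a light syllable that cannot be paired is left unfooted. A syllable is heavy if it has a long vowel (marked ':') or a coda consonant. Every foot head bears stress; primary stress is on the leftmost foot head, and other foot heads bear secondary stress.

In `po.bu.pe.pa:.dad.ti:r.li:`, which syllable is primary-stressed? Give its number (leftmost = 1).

Weights: 1 po L, 2 bu L, 3 pe L, 4 pa: H, 5 dad H, 6 ti:r H, 7 li: H.
Parse right to left (heavy = foot alone; LL = one foot; stranded L unfooted): po (bu.ˈpe) (ˈpa:) (ˈdad) (ˈti:r) (ˈli:).
Foot heads: 3, 4, 5, 6, 7.
Primary stress on the leftmost head = syllable 3.
Primary stress: syllable 3 → po.bu.ˈpe.pa:.dad.ti:r.li:.

3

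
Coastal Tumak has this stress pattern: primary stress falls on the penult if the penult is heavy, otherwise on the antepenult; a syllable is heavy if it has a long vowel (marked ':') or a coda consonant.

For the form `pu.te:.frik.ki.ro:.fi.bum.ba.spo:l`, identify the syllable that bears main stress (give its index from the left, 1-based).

7

Weights: 7 bum H, 8 ba L, 9 spo:l H.
The penult (syllable 8, ba) is light, so stress falls on the antepenult (syllable 7, bum).
Primary stress: syllable 7 → pu.te:.frik.ki.ro:.fi.ˈbum.ba.spo:l.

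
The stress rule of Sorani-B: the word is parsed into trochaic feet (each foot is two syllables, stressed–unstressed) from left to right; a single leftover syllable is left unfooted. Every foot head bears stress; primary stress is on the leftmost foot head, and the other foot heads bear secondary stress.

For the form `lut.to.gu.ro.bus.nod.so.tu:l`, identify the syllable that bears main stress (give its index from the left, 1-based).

1

Parse left to right into trochaic (ˈσσ) feet: (ˈlut.to) (ˈgu.ro) (ˈbus.nod) (ˈso.tu:l).
Foot heads (stressed positions): 1, 3, 5, 7.
End Rule Leftmost: primary stress on the leftmost head = syllable 1.
Primary stress: syllable 1 → ˈlut.to.gu.ro.bus.nod.so.tu:l.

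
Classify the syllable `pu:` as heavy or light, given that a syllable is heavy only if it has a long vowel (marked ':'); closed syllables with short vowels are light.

heavy

`pu:`: long vowel, open (no coda). Long vowel → heavy.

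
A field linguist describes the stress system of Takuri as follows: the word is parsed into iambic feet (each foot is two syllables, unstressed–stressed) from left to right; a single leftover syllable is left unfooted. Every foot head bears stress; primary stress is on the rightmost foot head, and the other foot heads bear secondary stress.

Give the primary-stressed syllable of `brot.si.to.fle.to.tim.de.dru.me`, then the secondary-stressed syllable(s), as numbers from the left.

primary 8, secondary 2, 4, 6

Parse left to right into iambic (σˈσ) feet: (brot.ˈsi) (to.ˈfle) (to.ˈtim) (de.ˈdru) me. Syllable 9 is left unfooted.
Foot heads (stressed positions): 2, 4, 6, 8.
End Rule Rightmost: primary stress on the rightmost head = syllable 8.
Secondary stress on 2, 4, 6: brot.ˌsi.to.ˌfle.to.ˌtim.de.ˈdru.me.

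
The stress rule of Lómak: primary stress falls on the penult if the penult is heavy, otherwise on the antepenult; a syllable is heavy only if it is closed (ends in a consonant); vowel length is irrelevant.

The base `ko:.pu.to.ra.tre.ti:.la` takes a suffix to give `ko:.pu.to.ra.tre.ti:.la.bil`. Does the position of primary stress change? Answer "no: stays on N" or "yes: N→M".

Base `ko:.pu.to.ra.tre.ti:.la` (7 syllables):
  Weights: 5 tre L, 6 ti: L, 7 la L.
  The penult (syllable 6, ti:) is light, so stress falls on the antepenult (syllable 5, tre).
  → primary stress on syllable 5.
Suffixed `ko:.pu.to.ra.tre.ti:.la.bil` (8 syllables):
  Weights: 6 ti: L, 7 la L, 8 bil H.
  The penult (syllable 7, la) is light, so stress falls on the antepenult (syllable 6, ti:).
  → primary stress on syllable 6.

yes: 5→6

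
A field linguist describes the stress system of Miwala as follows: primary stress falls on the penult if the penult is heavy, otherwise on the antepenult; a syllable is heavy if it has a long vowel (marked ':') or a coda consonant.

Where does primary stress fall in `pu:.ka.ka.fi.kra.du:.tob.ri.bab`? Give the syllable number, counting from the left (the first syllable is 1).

Weights: 7 tob H, 8 ri L, 9 bab H.
The penult (syllable 8, ri) is light, so stress falls on the antepenult (syllable 7, tob).
Primary stress: syllable 7 → pu:.ka.ka.fi.kra.du:.ˈtob.ri.bab.

7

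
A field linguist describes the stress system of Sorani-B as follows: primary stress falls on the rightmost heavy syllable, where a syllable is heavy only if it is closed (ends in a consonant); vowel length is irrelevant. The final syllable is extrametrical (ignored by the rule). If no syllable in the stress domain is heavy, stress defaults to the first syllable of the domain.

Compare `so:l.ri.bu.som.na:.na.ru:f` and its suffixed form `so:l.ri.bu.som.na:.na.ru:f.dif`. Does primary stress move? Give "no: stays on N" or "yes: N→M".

Base `so:l.ri.bu.som.na:.na.ru:f` (7 syllables):
  The final syllable (7, ru:f) is extrametrical; the stress domain is syllables 1–6.
  Weights: 1 so:l H, 2 ri L, 3 bu L, 4 som H, 5 na: L, 6 na L.
  Heavy syllables in the domain: 1, 4. The rightmost is syllable 4 (som).
  → primary stress on syllable 4.
Suffixed `so:l.ri.bu.som.na:.na.ru:f.dif` (8 syllables):
  The final syllable (8, dif) is extrametrical; the stress domain is syllables 1–7.
  Weights: 1 so:l H, 2 ri L, 3 bu L, 4 som H, 5 na: L, 6 na L, 7 ru:f H.
  Heavy syllables in the domain: 1, 4, 7. The rightmost is syllable 7 (ru:f).
  → primary stress on syllable 7.

yes: 4→7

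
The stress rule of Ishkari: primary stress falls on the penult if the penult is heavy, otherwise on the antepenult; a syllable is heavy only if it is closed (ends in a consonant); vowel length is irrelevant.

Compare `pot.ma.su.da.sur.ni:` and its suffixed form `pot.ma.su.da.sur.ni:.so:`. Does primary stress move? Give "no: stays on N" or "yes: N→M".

no: stays on 5

Base `pot.ma.su.da.sur.ni:` (6 syllables):
  Weights: 4 da L, 5 sur H, 6 ni: L.
  The penult (syllable 5, sur) is heavy, so it takes stress.
  → primary stress on syllable 5.
Suffixed `pot.ma.su.da.sur.ni:.so:` (7 syllables):
  Weights: 5 sur H, 6 ni: L, 7 so: L.
  The penult (syllable 6, ni:) is light, so stress falls on the antepenult (syllable 5, sur).
  → primary stress on syllable 5.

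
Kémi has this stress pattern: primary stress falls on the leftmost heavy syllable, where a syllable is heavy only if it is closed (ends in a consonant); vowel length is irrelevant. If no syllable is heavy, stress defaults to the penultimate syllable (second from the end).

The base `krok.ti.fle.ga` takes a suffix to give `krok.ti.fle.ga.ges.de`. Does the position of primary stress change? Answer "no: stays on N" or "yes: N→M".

Base `krok.ti.fle.ga` (4 syllables):
  Weights: 1 krok H, 2 ti L, 3 fle L, 4 ga L.
  Heavy syllables in the domain: 1. The leftmost is syllable 1 (krok).
  → primary stress on syllable 1.
Suffixed `krok.ti.fle.ga.ges.de` (6 syllables):
  Weights: 1 krok H, 2 ti L, 3 fle L, 4 ga L, 5 ges H, 6 de L.
  Heavy syllables in the domain: 1, 5. The leftmost is syllable 1 (krok).
  → primary stress on syllable 1.

no: stays on 1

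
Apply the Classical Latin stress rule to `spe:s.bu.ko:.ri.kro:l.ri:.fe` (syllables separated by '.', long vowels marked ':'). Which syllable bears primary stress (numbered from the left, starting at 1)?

6

Classical Latin: stress the penult if heavy (long vowel or closed), else the antepenult.
Weights: 5 kro:l H, 6 ri: H, 7 fe L.
The penult (syllable 6, ri:) is heavy, so it takes stress.
Stress on syllable 6: spe:s.bu.ko:.ri.kro:l.ˈri:.fe.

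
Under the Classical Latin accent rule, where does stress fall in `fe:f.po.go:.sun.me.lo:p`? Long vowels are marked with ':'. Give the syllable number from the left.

Classical Latin: stress the penult if heavy (long vowel or closed), else the antepenult.
Weights: 4 sun H, 5 me L, 6 lo:p H.
The penult (syllable 5, me) is light, so stress falls on the antepenult (syllable 4, sun).
Stress on syllable 4: fe:f.po.go:.ˈsun.me.lo:p.

4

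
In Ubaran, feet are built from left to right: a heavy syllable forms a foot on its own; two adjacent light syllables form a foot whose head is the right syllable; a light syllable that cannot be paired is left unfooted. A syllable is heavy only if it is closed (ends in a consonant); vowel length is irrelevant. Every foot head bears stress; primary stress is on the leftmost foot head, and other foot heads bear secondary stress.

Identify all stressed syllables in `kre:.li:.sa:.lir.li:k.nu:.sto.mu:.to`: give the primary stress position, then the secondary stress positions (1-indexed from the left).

Weights: 1 kre: L, 2 li: L, 3 sa: L, 4 lir H, 5 li:k H, 6 nu: L, 7 sto L, 8 mu: L, 9 to L.
Parse left to right (heavy = foot alone; LL = one foot; stranded L unfooted): (kre:.ˈli:) sa: (ˈlir) (ˈli:k) (nu:.ˈsto) (mu:.ˈto).
Foot heads: 2, 4, 5, 7, 9.
Primary stress on the leftmost head = syllable 2.
Secondary stress on 4, 5, 7, 9: kre:.ˈli:.sa:.ˌlir.ˌli:k.nu:.ˌsto.mu:.ˌto.

primary 2, secondary 4, 5, 7, 9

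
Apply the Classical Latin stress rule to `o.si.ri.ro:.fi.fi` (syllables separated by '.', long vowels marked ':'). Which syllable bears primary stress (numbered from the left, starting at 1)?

4

Classical Latin: stress the penult if heavy (long vowel or closed), else the antepenult.
Weights: 4 ro: H, 5 fi L, 6 fi L.
The penult (syllable 5, fi) is light, so stress falls on the antepenult (syllable 4, ro:).
Stress on syllable 4: o.si.ri.ˈro:.fi.fi.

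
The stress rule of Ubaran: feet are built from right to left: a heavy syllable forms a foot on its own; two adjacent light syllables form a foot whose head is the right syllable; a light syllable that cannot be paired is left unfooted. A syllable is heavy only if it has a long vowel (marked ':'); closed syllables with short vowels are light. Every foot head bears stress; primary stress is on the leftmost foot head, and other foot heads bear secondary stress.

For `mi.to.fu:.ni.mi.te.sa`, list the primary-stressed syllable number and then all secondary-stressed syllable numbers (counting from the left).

Weights: 1 mi L, 2 to L, 3 fu: H, 4 ni L, 5 mi L, 6 te L, 7 sa L.
Parse right to left (heavy = foot alone; LL = one foot; stranded L unfooted): (mi.ˈto) (ˈfu:) (ni.ˈmi) (te.ˈsa).
Foot heads: 2, 3, 5, 7.
Primary stress on the leftmost head = syllable 2.
Secondary stress on 3, 5, 7: mi.ˈto.ˌfu:.ni.ˌmi.te.ˌsa.

primary 2, secondary 3, 5, 7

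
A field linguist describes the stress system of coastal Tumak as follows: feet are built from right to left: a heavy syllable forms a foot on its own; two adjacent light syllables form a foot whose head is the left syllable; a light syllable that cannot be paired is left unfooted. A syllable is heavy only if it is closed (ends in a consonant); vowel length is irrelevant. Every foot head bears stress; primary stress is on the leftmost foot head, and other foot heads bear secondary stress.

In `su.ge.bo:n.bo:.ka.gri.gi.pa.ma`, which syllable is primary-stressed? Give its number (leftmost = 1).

1

Weights: 1 su L, 2 ge L, 3 bo:n H, 4 bo: L, 5 ka L, 6 gri L, 7 gi L, 8 pa L, 9 ma L.
Parse right to left (heavy = foot alone; LL = one foot; stranded L unfooted): (ˈsu.ge) (ˈbo:n) (ˈbo:.ka) (ˈgri.gi) (ˈpa.ma).
Foot heads: 1, 3, 4, 6, 8.
Primary stress on the leftmost head = syllable 1.
Primary stress: syllable 1 → ˈsu.ge.bo:n.bo:.ka.gri.gi.pa.ma.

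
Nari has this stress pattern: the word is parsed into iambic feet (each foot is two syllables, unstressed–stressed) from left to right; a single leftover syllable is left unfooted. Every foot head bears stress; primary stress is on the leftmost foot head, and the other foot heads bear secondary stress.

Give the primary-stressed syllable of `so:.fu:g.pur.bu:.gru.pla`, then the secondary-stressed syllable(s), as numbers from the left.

primary 2, secondary 4, 6

Parse left to right into iambic (σˈσ) feet: (so:.ˈfu:g) (pur.ˈbu:) (gru.ˈpla).
Foot heads (stressed positions): 2, 4, 6.
End Rule Leftmost: primary stress on the leftmost head = syllable 2.
Secondary stress on 4, 6: so:.ˈfu:g.pur.ˌbu:.gru.ˌpla.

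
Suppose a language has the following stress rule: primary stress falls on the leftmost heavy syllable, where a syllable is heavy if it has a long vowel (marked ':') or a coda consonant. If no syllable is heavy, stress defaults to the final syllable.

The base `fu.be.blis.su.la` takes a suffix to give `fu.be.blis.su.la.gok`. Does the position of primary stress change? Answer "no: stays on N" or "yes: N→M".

no: stays on 3

Base `fu.be.blis.su.la` (5 syllables):
  Weights: 1 fu L, 2 be L, 3 blis H, 4 su L, 5 la L.
  Heavy syllables in the domain: 3. The leftmost is syllable 3 (blis).
  → primary stress on syllable 3.
Suffixed `fu.be.blis.su.la.gok` (6 syllables):
  Weights: 1 fu L, 2 be L, 3 blis H, 4 su L, 5 la L, 6 gok H.
  Heavy syllables in the domain: 3, 6. The leftmost is syllable 3 (blis).
  → primary stress on syllable 3.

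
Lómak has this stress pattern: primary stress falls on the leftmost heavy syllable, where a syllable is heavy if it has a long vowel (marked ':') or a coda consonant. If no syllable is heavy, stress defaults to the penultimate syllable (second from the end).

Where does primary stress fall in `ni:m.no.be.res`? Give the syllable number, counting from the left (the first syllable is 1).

1

Weights: 1 ni:m H, 2 no L, 3 be L, 4 res H.
Heavy syllables in the domain: 1, 4. The leftmost is syllable 1 (ni:m).
Primary stress: syllable 1 → ˈni:m.no.be.res.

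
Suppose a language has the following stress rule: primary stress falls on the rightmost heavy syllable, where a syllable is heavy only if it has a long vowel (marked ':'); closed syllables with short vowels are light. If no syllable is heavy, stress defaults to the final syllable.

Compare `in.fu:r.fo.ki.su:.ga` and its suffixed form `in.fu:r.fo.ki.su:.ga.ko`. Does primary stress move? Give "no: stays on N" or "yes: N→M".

no: stays on 5

Base `in.fu:r.fo.ki.su:.ga` (6 syllables):
  Weights: 1 in L, 2 fu:r H, 3 fo L, 4 ki L, 5 su: H, 6 ga L.
  Heavy syllables in the domain: 2, 5. The rightmost is syllable 5 (su:).
  → primary stress on syllable 5.
Suffixed `in.fu:r.fo.ki.su:.ga.ko` (7 syllables):
  Weights: 1 in L, 2 fu:r H, 3 fo L, 4 ki L, 5 su: H, 6 ga L, 7 ko L.
  Heavy syllables in the domain: 2, 5. The rightmost is syllable 5 (su:).
  → primary stress on syllable 5.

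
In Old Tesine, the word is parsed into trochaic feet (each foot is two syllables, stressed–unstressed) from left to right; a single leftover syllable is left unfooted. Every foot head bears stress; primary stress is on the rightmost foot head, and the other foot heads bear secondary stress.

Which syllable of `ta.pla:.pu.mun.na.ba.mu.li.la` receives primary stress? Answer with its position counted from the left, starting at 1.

7

Parse left to right into trochaic (ˈσσ) feet: (ˈta.pla:) (ˈpu.mun) (ˈna.ba) (ˈmu.li) la. Syllable 9 is left unfooted.
Foot heads (stressed positions): 1, 3, 5, 7.
End Rule Rightmost: primary stress on the rightmost head = syllable 7.
Primary stress: syllable 7 → ta.pla:.pu.mun.na.ba.ˈmu.li.la.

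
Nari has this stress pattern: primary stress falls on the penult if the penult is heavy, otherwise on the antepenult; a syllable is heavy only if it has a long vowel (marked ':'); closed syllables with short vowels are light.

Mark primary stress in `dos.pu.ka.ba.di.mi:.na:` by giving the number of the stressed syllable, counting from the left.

6

Weights: 5 di L, 6 mi: H, 7 na: H.
The penult (syllable 6, mi:) is heavy, so it takes stress.
Primary stress: syllable 6 → dos.pu.ka.ba.di.ˈmi:.na:.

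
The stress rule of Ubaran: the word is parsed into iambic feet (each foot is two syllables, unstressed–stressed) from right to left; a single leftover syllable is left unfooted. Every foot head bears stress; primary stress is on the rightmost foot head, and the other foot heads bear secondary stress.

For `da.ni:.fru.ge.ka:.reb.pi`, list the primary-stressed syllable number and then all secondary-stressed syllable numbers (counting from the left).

Parse right to left into iambic (σˈσ) feet: da (ni:.ˈfru) (ge.ˈka:) (reb.ˈpi). Syllable 1 is left unfooted.
Foot heads (stressed positions): 3, 5, 7.
End Rule Rightmost: primary stress on the rightmost head = syllable 7.
Secondary stress on 3, 5: da.ni:.ˌfru.ge.ˌka:.reb.ˈpi.

primary 7, secondary 3, 5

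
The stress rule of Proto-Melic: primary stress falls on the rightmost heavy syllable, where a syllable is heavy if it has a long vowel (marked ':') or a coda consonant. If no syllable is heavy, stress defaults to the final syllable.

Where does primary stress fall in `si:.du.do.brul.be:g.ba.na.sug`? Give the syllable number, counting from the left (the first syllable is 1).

Weights: 1 si: H, 2 du L, 3 do L, 4 brul H, 5 be:g H, 6 ba L, 7 na L, 8 sug H.
Heavy syllables in the domain: 1, 4, 5, 8. The rightmost is syllable 8 (sug).
Primary stress: syllable 8 → si:.du.do.brul.be:g.ba.na.ˈsug.

8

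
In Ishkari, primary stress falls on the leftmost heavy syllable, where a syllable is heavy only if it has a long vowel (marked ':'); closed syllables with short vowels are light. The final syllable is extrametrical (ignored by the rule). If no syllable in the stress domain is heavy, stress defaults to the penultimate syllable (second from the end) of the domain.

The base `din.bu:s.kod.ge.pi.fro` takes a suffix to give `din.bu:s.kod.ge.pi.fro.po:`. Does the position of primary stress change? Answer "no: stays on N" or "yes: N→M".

no: stays on 2

Base `din.bu:s.kod.ge.pi.fro` (6 syllables):
  The final syllable (6, fro) is extrametrical; the stress domain is syllables 1–5.
  Weights: 1 din L, 2 bu:s H, 3 kod L, 4 ge L, 5 pi L.
  Heavy syllables in the domain: 2. The leftmost is syllable 2 (bu:s).
  → primary stress on syllable 2.
Suffixed `din.bu:s.kod.ge.pi.fro.po:` (7 syllables):
  The final syllable (7, po:) is extrametrical; the stress domain is syllables 1–6.
  Weights: 1 din L, 2 bu:s H, 3 kod L, 4 ge L, 5 pi L, 6 fro L.
  Heavy syllables in the domain: 2. The leftmost is syllable 2 (bu:s).
  → primary stress on syllable 2.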